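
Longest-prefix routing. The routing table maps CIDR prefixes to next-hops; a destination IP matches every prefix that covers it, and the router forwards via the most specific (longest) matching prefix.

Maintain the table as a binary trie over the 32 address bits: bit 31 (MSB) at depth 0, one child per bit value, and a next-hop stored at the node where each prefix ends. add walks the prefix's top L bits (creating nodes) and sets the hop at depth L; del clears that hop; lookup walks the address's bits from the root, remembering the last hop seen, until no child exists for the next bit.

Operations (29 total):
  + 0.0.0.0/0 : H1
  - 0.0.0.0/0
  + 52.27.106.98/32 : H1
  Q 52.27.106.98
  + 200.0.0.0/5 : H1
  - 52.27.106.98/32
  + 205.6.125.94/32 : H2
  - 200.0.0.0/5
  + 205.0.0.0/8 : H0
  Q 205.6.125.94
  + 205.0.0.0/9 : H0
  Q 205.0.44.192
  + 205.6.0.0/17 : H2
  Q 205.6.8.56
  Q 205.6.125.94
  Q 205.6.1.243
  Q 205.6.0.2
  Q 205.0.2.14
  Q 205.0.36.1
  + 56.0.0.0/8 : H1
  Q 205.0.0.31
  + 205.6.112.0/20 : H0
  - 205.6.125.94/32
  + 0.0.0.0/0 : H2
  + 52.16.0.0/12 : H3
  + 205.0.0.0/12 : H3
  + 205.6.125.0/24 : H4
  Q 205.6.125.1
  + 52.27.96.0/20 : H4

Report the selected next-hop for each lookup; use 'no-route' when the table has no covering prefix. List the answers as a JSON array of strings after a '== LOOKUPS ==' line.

Process each operation:
  add 0.0.0.0/0 -> H1 at depth 0
  del 0.0.0.0/0 (clear depth 0)
  add 52.27.106.98/32 -> H1 at depth 32
  Q 52.27.106.98: descend 00110100000110110110101001100010 ; hops seen [H1] ; pick H1
  add 200.0.0.0/5 -> H1 at depth 5
  del 52.27.106.98/32 (clear depth 32)
  add 205.6.125.94/32 -> H2 at depth 32
  del 200.0.0.0/5 (clear depth 5)
  add 205.0.0.0/8 -> H0 at depth 8
  Q 205.6.125.94: descend 11001101000001100111110101011110 ; hops seen [H0,H2] ; pick H2
  add 205.0.0.0/9 -> H0 at depth 9
  Q 205.0.44.192: descend 1100110100000 ; hops seen [H0,H0] ; pick H0
  add 205.6.0.0/17 -> H2 at depth 17
  Q 205.6.8.56: descend 11001101000001100 ; hops seen [H0,H0,H2] ; pick H2
  Q 205.6.125.94: descend 11001101000001100111110101011110 ; hops seen [H0,H0,H2,H2] ; pick H2
  Q 205.6.1.243: descend 11001101000001100 ; hops seen [H0,H0,H2] ; pick H2
  Q 205.6.0.2: descend 11001101000001100 ; hops seen [H0,H0,H2] ; pick H2
  Q 205.0.2.14: descend 1100110100000 ; hops seen [H0,H0] ; pick H0
  Q 205.0.36.1: descend 1100110100000 ; hops seen [H0,H0] ; pick H0
  add 56.0.0.0/8 -> H1 at depth 8
  Q 205.0.0.31: descend 1100110100000 ; hops seen [H0,H0] ; pick H0
  add 205.6.112.0/20 -> H0 at depth 20
  del 205.6.125.94/32 (clear depth 32)
  add 0.0.0.0/0 -> H2 at depth 0
  add 52.16.0.0/12 -> H3 at depth 12
  add 205.0.0.0/12 -> H3 at depth 12
  add 205.6.125.0/24 -> H4 at depth 24
  Q 205.6.125.1: descend 1100110100000110011111010 ; hops seen [H2,H0,H0,H3,H2,H0,H4] ; pick H4
  add 52.27.96.0/20 -> H4 at depth 20

== LOOKUPS ==
["H1","H2","H0","H2","H2","H2","H2","H0","H0","H0","H4"]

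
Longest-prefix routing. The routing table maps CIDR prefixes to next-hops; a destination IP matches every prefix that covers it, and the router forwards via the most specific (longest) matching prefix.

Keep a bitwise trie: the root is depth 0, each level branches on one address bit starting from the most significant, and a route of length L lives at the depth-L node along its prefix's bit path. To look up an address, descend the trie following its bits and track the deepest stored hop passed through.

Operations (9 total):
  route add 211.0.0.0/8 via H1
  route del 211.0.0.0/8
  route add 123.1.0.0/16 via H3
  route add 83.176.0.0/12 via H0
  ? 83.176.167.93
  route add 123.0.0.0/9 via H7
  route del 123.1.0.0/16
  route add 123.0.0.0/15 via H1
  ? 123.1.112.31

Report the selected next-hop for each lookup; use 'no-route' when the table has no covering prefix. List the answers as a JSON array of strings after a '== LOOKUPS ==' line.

Apply in order:
  + 211.0.0.0/8 (H1) depth=8
  - 211.0.0.0/8 clear@8
  + 123.1.0.0/16 (H3) depth=16
  + 83.176.0.0/12 (H0) depth=12
  lookup 83.176.167.93: bits 010100111011 walk d0:-→d1:-→d2:-→d3:-→d4:-→d5:-→d6:-→d7:-→d8:-→d9:-→d10:-→d11:-→d12:H0 -> H0
  + 123.0.0.0/9 (H7) depth=9
  - 123.1.0.0/16 clear@16
  + 123.0.0.0/15 (H1) depth=15
  lookup 123.1.112.31: bits 0111101100000001 walk d0:-→d1:-→d2:-→d3:-→d4:-→d5:-→d6:-→d7:-→d8:-→d9:H7→d10:-→d11:-→d12:-→d13:-→d14:-→d15:H1→d16:- -> H1

== LOOKUPS ==
["H0","H1"]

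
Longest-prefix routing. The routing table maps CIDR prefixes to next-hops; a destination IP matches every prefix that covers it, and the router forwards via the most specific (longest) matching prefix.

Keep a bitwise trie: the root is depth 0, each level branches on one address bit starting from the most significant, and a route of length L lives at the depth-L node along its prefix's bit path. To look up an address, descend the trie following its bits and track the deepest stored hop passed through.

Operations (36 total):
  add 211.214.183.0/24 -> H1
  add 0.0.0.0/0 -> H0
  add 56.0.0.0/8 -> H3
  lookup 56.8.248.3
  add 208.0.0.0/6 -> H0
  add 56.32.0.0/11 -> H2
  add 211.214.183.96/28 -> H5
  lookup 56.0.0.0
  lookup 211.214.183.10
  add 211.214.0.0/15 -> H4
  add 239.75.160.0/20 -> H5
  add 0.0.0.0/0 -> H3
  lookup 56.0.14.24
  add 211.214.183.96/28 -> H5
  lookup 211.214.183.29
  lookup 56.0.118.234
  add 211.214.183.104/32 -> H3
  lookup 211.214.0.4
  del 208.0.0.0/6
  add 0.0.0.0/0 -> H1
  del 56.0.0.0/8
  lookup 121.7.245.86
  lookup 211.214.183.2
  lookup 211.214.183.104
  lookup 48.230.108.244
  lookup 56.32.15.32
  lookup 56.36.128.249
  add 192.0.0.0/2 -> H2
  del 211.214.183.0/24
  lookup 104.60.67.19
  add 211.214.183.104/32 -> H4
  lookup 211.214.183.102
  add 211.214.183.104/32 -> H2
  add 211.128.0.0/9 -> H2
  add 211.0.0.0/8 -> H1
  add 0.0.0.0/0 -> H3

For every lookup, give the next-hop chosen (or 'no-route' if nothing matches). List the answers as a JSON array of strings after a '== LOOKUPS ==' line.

Trace:
  add 211.214.183.0/24 -> H1 at depth 24
  add 0.0.0.0/0 -> H0 at depth 0
  add 56.0.0.0/8 -> H3 at depth 8
  lookup 56.8.248.3: bits 00111000 walk d0:H0→d1:-→d2:-→d3:-→d4:-→d5:-→d6:-→d7:-→d8:H3 -> H3
  add 208.0.0.0/6 -> H0 at depth 6
  add 56.32.0.0/11 -> H2 at depth 11
  add 211.214.183.96/28 -> H5 at depth 28
  lookup 56.0.0.0: bits 0011100000 walk d0:H0→d1:-→d2:-→d3:-→d4:-→d5:-→d6:-→d7:-→d8:H3→d9:-→d10:- -> H3
  lookup 211.214.183.10: bits 1101001111010110101101110 walk d0:H0→d1:-→d2:-→d3:-→d4:-→d5:-→d6:H0→d7:-→d8:-→d9:-→d10:-→d11:-→d12:-→d13:-→d14:-→d15:-→d16:-→d17:-→d18:-→d19:-→d20:-→d21:-→d22:-→d23:-→d24:H1→d25:- -> H1
  add 211.214.0.0/15 -> H4 at depth 15
  add 239.75.160.0/20 -> H5 at depth 20
  add 0.0.0.0/0 -> H3 at depth 0
  lookup 56.0.14.24: bits 0011100000 walk d0:H3→d1:-→d2:-→d3:-→d4:-→d5:-→d6:-→d7:-→d8:H3→d9:-→d10:- -> H3
  add 211.214.183.96/28 -> H5 at depth 28
  lookup 211.214.183.29: bits 1101001111010110101101110 walk d0:H3→d1:-→d2:-→d3:-→d4:-→d5:-→d6:H0→d7:-→d8:-→d9:-→d10:-→d11:-→d12:-→d13:-→d14:-→d15:H4→d16:-→d17:-→d18:-→d19:-→d20:-→d21:-→d22:-→d23:-→d24:H1→d25:- -> H1
  lookup 56.0.118.234: bits 0011100000 walk d0:H3→d1:-→d2:-→d3:-→d4:-→d5:-→d6:-→d7:-→d8:H3→d9:-→d10:- -> H3
  add 211.214.183.104/32 -> H3 at depth 32
  lookup 211.214.0.4: bits 1101001111010110 walk d0:H3→d1:-→d2:-→d3:-→d4:-→d5:-→d6:H0→d7:-→d8:-→d9:-→d10:-→d11:-→d12:-→d13:-→d14:-→d15:H4→d16:- -> H4
  - 208.0.0.0/6 clear@6
  add 0.0.0.0/0 -> H1 at depth 0
  - 56.0.0.0/8 clear@8
  lookup 121.7.245.86: bits 0 walk d0:H1→d1:- -> H1
  lookup 211.214.183.2: bits 1101001111010110101101110 walk d0:H1→d1:-→d2:-→d3:-→d4:-→d5:-→d6:-→d7:-→d8:-→d9:-→d10:-→d11:-→d12:-→d13:-→d14:-→d15:H4→d16:-→d17:-→d18:-→d19:-→d20:-→d21:-→d22:-→d23:-→d24:H1→d25:- -> H1
  lookup 211.214.183.104: bits 11010011110101101011011101101000 walk d0:H1→d1:-→d2:-→d3:-→d4:-→d5:-→d6:-→d7:-→d8:-→d9:-→d10:-→d11:-→d12:-→d13:-→d14:-→d15:H4→d16:-→d17:-→d18:-→d19:-→d20:-→d21:-→d22:-→d23:-→d24:H1→d25:-→d26:-→d27:-→d28:H5→d29:-→d30:-→d31:-→d32:H3 -> H3
  lookup 48.230.108.244: bits 0011 walk d0:H1→d1:-→d2:-→d3:-→d4:- -> H1
  lookup 56.32.15.32: bits 00111000001 walk d0:H1→d1:-→d2:-→d3:-→d4:-→d5:-→d6:-→d7:-→d8:-→d9:-→d10:-→d11:H2 -> H2
  lookup 56.36.128.249: bits 00111000001 walk d0:H1→d1:-→d2:-→d3:-→d4:-→d5:-→d6:-→d7:-→d8:-→d9:-→d10:-→d11:H2 -> H2
  add 192.0.0.0/2 -> H2 at depth 2
  - 211.214.183.0/24 clear@24
  lookup 104.60.67.19: bits 0 walk d0:H1→d1:- -> H1
  add 211.214.183.104/32 -> H4 at depth 32
  lookup 211.214.183.102: bits 1101001111010110101101110110 walk d0:H1→d1:-→d2:H2→d3:-→d4:-→d5:-→d6:-→d7:-→d8:-→d9:-→d10:-→d11:-→d12:-→d13:-→d14:-→d15:H4→d16:-→d17:-→d18:-→d19:-→d20:-→d21:-→d22:-→d23:-→d24:-→d25:-→d26:-→d27:-→d28:H5 -> H5
  add 211.214.183.104/32 -> H2 at depth 32
  add 211.128.0.0/9 -> H2 at depth 9
  add 211.0.0.0/8 -> H1 at depth 8
  add 0.0.0.0/0 -> H3 at depth 0

== LOOKUPS ==
["H3","H3","H1","H3","H1","H3","H4","H1","H1","H3","H1","H2","H2","H1","H5"]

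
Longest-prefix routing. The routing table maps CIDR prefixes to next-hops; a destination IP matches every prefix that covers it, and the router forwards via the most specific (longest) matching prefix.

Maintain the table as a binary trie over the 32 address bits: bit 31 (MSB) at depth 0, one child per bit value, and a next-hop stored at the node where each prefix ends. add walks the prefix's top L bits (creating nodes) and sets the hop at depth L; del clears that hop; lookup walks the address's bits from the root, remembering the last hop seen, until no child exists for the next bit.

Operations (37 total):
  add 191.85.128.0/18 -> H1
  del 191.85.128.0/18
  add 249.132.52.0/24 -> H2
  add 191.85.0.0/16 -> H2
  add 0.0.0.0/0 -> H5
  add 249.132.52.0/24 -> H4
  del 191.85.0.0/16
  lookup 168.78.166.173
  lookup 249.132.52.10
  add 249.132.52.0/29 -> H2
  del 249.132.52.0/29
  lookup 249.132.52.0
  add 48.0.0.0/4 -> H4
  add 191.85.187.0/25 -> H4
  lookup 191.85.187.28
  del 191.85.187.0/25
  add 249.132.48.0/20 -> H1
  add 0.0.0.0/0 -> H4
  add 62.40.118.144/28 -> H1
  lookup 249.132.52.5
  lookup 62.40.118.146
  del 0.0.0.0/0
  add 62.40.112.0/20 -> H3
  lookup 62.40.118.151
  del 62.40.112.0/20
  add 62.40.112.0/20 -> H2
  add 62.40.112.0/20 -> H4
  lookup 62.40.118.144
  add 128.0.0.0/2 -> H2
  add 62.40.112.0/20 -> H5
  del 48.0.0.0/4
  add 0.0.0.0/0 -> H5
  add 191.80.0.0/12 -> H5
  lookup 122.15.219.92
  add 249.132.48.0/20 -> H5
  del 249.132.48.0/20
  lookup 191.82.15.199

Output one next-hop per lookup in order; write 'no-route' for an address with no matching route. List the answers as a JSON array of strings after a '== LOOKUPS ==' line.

Trace:
  + 191.85.128.0/18 (H1) depth=18
  - 191.85.128.0/18 clear@18
  + 249.132.52.0/24 (H2) depth=24
  + 191.85.0.0/16 (H2) depth=16
  + 0.0.0.0/0 (H5) depth=0
  + 249.132.52.0/24 (H4) depth=24
  - 191.85.0.0/16 clear@16
  lookup 168.78.166.173: bits 101 walk d0:H5→d1:-→d2:-→d3:- -> H5
  lookup 249.132.52.10: bits 111110011000010000110100 walk d0:H5→d1:-→d2:-→d3:-→d4:-→d5:-→d6:-→d7:-→d8:-→d9:-→d10:-→d11:-→d12:-→d13:-→d14:-→d15:-→d16:-→d17:-→d18:-→d19:-→d20:-→d21:-→d22:-→d23:-→d24:H4 -> H4
  + 249.132.52.0/29 (H2) depth=29
  - 249.132.52.0/29 clear@29
  lookup 249.132.52.0: bits 11111001100001000011010000000 walk d0:H5→d1:-→d2:-→d3:-→d4:-→d5:-→d6:-→d7:-→d8:-→d9:-→d10:-→d11:-→d12:-→d13:-→d14:-→d15:-→d16:-→d17:-→d18:-→d19:-→d20:-→d21:-→d22:-→d23:-→d24:H4→d25:-→d26:-→d27:-→d28:-→d29:- -> H4
  + 48.0.0.0/4 (H4) depth=4
  + 191.85.187.0/25 (H4) depth=25
  lookup 191.85.187.28: bits 1011111101010101101110110 walk d0:H5→d1:-→d2:-→d3:-→d4:-→d5:-→d6:-→d7:-→d8:-→d9:-→d10:-→d11:-→d12:-→d13:-→d14:-→d15:-→d16:-→d17:-→d18:-→d19:-→d20:-→d21:-→d22:-→d23:-→d24:-→d25:H4 -> H4
  - 191.85.187.0/25 clear@25
  + 249.132.48.0/20 (H1) depth=20
  + 0.0.0.0/0 (H4) depth=0
  + 62.40.118.144/28 (H1) depth=28
  lookup 249.132.52.5: bits 11111001100001000011010000000 walk d0:H4→d1:-→d2:-→d3:-→d4:-→d5:-→d6:-→d7:-→d8:-→d9:-→d10:-→d11:-→d12:-→d13:-→d14:-→d15:-→d16:-→d17:-→d18:-→d19:-→d20:H1→d21:-→d22:-→d23:-→d24:H4→d25:-→d26:-→d27:-→d28:-→d29:- -> H4
  lookup 62.40.118.146: bits 0011111000101000011101101001 walk d0:H4→d1:-→d2:-→d3:-→d4:H4→d5:-→d6:-→d7:-→d8:-→d9:-→d10:-→d11:-→d12:-→d13:-→d14:-→d15:-→d16:-→d17:-→d18:-→d19:-→d20:-→d21:-→d22:-→d23:-→d24:-→d25:-→d26:-→d27:-→d28:H1 -> H1
  - 0.0.0.0/0 clear@0
  + 62.40.112.0/20 (H3) depth=20
  lookup 62.40.118.151: bits 0011111000101000011101101001 walk d0:-→d1:-→d2:-→d3:-→d4:H4→d5:-→d6:-→d7:-→d8:-→d9:-→d10:-→d11:-→d12:-→d13:-→d14:-→d15:-→d16:-→d17:-→d18:-→d19:-→d20:H3→d21:-→d22:-→d23:-→d24:-→d25:-→d26:-→d27:-→d28:H1 -> H1
  - 62.40.112.0/20 clear@20
  + 62.40.112.0/20 (H2) depth=20
  + 62.40.112.0/20 (H4) depth=20
  lookup 62.40.118.144: bits 0011111000101000011101101001 walk d0:-→d1:-→d2:-→d3:-→d4:H4→d5:-→d6:-→d7:-→d8:-→d9:-→d10:-→d11:-→d12:-→d13:-→d14:-→d15:-→d16:-→d17:-→d18:-→d19:-→d20:H4→d21:-→d22:-→d23:-→d24:-→d25:-→d26:-→d27:-→d28:H1 -> H1
  + 128.0.0.0/2 (H2) depth=2
  + 62.40.112.0/20 (H5) depth=20
  - 48.0.0.0/4 clear@4
  + 0.0.0.0/0 (H5) depth=0
  + 191.80.0.0/12 (H5) depth=12
  lookup 122.15.219.92: bits 0 walk d0:H5→d1:- -> H5
  + 249.132.48.0/20 (H5) depth=20
  - 249.132.48.0/20 clear@20
  lookup 191.82.15.199: bits 1011111101010 walk d0:H5→d1:-→d2:H2→d3:-→d4:-→d5:-→d6:-→d7:-→d8:-→d9:-→d10:-→d11:-→d12:H5→d13:- -> H5

== LOOKUPS ==
["H5","H4","H4","H4","H4","H1","H1","H1","H5","H5"]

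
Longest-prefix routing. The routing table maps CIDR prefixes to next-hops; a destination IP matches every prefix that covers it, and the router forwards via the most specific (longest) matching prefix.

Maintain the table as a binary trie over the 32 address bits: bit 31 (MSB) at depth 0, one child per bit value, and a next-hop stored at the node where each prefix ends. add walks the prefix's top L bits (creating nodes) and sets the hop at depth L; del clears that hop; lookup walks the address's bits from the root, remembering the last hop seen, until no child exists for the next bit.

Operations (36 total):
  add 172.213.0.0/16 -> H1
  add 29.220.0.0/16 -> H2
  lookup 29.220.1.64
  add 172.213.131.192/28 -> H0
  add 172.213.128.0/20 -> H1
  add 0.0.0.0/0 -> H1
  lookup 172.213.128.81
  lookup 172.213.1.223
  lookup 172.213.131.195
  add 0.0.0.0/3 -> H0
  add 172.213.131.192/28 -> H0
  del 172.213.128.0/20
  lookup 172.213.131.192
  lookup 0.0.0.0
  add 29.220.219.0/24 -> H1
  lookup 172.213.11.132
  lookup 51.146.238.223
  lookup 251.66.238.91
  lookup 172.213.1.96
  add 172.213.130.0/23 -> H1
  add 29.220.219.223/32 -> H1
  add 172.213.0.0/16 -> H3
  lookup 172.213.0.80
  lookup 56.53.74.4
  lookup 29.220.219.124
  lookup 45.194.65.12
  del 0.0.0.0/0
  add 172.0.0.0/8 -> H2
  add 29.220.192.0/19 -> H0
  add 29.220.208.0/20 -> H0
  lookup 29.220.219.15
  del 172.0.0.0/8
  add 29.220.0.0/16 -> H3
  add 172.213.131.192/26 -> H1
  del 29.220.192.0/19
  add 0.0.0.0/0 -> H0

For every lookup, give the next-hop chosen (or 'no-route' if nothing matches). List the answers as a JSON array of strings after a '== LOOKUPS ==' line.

Process each operation:
  + 172.213.0.0/16 (H1) depth=16
  + 29.220.0.0/16 (H2) depth=16
  Q 29.220.1.64: descend 0001110111011100 ; hops seen [H2] ; pick H2
  + 172.213.131.192/28 (H0) depth=28
  + 172.213.128.0/20 (H1) depth=20
  + 0.0.0.0/0 (H1) depth=0
  Q 172.213.128.81: descend 1010110011010101100000 ; hops seen [H1,H1,H1] ; pick H1
  Q 172.213.1.223: descend 1010110011010101 ; hops seen [H1,H1] ; pick H1
  Q 172.213.131.195: descend 1010110011010101100000111100 ; hops seen [H1,H1,H1,H0] ; pick H0
  + 0.0.0.0/3 (H0) depth=3
  + 172.213.131.192/28 (H0) depth=28
  - 172.213.128.0/20 clear@20
  Q 172.213.131.192: descend 1010110011010101100000111100 ; hops seen [H1,H1,H0] ; pick H0
  Q 0.0.0.0: descend 000 ; hops seen [H1,H0] ; pick H0
  + 29.220.219.0/24 (H1) depth=24
  Q 172.213.11.132: descend 1010110011010101 ; hops seen [H1,H1] ; pick H1
  Q 51.146.238.223: descend 00 ; hops seen [H1] ; pick H1
  Q 251.66.238.91: descend 1 ; hops seen [H1] ; pick H1
  Q 172.213.1.96: descend 1010110011010101 ; hops seen [H1,H1] ; pick H1
  + 172.213.130.0/23 (H1) depth=23
  + 29.220.219.223/32 (H1) depth=32
  + 172.213.0.0/16 (H3) depth=16
  Q 172.213.0.80: descend 1010110011010101 ; hops seen [H1,H3] ; pick H3
  Q 56.53.74.4: descend 00 ; hops seen [H1] ; pick H1
  Q 29.220.219.124: descend 000111011101110011011011 ; hops seen [H1,H0,H2,H1] ; pick H1
  Q 45.194.65.12: descend 00 ; hops seen [H1] ; pick H1
  - 0.0.0.0/0 clear@0
  + 172.0.0.0/8 (H2) depth=8
  + 29.220.192.0/19 (H0) depth=19
  + 29.220.208.0/20 (H0) depth=20
  Q 29.220.219.15: descend 000111011101110011011011 ; hops seen [H0,H2,H0,H0,H1] ; pick H1
  - 172.0.0.0/8 clear@8
  + 29.220.0.0/16 (H3) depth=16
  + 172.213.131.192/26 (H1) depth=26
  - 29.220.192.0/19 clear@19
  + 0.0.0.0/0 (H0) depth=0

== LOOKUPS ==
["H2","H1","H1","H0","H0","H0","H1","H1","H1","H1","H3","H1","H1","H1","H1"]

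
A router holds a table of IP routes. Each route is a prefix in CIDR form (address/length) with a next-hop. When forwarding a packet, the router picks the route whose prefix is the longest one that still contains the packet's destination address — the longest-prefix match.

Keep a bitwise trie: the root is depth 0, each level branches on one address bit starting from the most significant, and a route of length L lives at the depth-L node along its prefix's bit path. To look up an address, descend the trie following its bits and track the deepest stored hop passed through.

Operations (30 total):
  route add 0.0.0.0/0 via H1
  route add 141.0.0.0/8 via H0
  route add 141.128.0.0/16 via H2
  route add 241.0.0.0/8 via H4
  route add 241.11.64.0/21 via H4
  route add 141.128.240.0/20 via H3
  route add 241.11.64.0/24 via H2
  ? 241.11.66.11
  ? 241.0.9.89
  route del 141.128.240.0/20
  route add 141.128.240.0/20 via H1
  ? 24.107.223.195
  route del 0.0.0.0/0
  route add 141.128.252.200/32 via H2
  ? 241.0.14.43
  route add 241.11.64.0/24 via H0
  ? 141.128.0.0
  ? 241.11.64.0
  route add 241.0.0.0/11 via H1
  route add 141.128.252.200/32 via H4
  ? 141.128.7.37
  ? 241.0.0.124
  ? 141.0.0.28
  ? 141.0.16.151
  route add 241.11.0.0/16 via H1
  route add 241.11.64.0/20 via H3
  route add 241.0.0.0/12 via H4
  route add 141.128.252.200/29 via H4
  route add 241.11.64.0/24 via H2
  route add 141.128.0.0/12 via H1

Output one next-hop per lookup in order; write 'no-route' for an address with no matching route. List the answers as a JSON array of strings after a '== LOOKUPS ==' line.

Apply in order:
  + 0.0.0.0/0 (H1) depth=0
  + 141.0.0.0/8 (H0) depth=8
  + 141.128.0.0/16 (H2) depth=16
  + 241.0.0.0/8 (H4) depth=8
  + 241.11.64.0/21 (H4) depth=21
  + 141.128.240.0/20 (H3) depth=20
  + 241.11.64.0/24 (H2) depth=24
  Q 241.11.66.11: descend 1111000100001011010000 ; hops seen [H1,H4,H4] ; pick H4
  Q 241.0.9.89: descend 111100010000 ; hops seen [H1,H4] ; pick H4
  del 141.128.240.0/20 (clear depth 20)
  + 141.128.240.0/20 (H1) depth=20
  Q 24.107.223.195: descend ε ; hops seen [H1] ; pick H1
  del 0.0.0.0/0 (clear depth 0)
  + 141.128.252.200/32 (H2) depth=32
  Q 241.0.14.43: descend 111100010000 ; hops seen [H4] ; pick H4
  + 241.11.64.0/24 (H0) depth=24
  Q 141.128.0.0: descend 1000110110000000 ; hops seen [H0,H2] ; pick H2
  Q 241.11.64.0: descend 111100010000101101000000 ; hops seen [H4,H4,H0] ; pick H0
  + 241.0.0.0/11 (H1) depth=11
  + 141.128.252.200/32 (H4) depth=32
  Q 141.128.7.37: descend 1000110110000000 ; hops seen [H0,H2] ; pick H2
  Q 241.0.0.124: descend 111100010000 ; hops seen [H4,H1] ; pick H1
  Q 141.0.0.28: descend 10001101 ; hops seen [H0] ; pick H0
  Q 141.0.16.151: descend 10001101 ; hops seen [H0] ; pick H0
  + 241.11.0.0/16 (H1) depth=16
  + 241.11.64.0/20 (H3) depth=20
  + 241.0.0.0/12 (H4) depth=12
  + 141.128.252.200/29 (H4) depth=29
  + 241.11.64.0/24 (H2) depth=24
  + 141.128.0.0/12 (H1) depth=12

== LOOKUPS ==
["H4","H4","H1","H4","H2","H0","H2","H1","H0","H0"]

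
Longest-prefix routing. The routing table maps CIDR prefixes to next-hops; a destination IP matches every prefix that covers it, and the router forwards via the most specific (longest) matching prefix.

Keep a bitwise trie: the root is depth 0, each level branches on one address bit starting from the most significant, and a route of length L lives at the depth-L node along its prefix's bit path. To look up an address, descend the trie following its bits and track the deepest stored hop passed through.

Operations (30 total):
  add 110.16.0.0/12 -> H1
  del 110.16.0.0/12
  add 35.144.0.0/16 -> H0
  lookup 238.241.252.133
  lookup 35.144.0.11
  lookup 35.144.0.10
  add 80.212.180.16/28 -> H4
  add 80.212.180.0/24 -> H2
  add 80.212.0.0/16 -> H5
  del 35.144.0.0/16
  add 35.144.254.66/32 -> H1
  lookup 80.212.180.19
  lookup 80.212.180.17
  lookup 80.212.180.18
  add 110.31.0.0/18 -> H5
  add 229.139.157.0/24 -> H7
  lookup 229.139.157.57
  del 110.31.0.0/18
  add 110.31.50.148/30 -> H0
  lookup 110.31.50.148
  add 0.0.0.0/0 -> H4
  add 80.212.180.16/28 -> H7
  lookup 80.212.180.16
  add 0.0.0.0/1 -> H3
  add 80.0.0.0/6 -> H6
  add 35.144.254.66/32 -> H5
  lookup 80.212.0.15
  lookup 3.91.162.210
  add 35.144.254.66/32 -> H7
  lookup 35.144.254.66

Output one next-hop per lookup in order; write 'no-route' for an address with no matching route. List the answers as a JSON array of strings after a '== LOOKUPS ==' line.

Apply in order:
  add 110.16.0.0/12 -> H1 at depth 12
  - 110.16.0.0/12 clear@12
  add 35.144.0.0/16 -> H0 at depth 16
  ? 238.241.252.133  path d0:-  best=no-route
  ? 35.144.0.11  path d0:-→d1:-→d2:-→d3:-→d4:-→d5:-→d6:-→d7:-→d8:-→d9:-→d10:-→d11:-→d12:-→d13:-→d14:-→d15:-→d16:H0  best=H0
  ? 35.144.0.10  path d0:-→d1:-→d2:-→d3:-→d4:-→d5:-→d6:-→d7:-→d8:-→d9:-→d10:-→d11:-→d12:-→d13:-→d14:-→d15:-→d16:H0  best=H0
  add 80.212.180.16/28 -> H4 at depth 28
  add 80.212.180.0/24 -> H2 at depth 24
  add 80.212.0.0/16 -> H5 at depth 16
  - 35.144.0.0/16 clear@16
  add 35.144.254.66/32 -> H1 at depth 32
  ? 80.212.180.19  path d0:-→d1:-→d2:-→d3:-→d4:-→d5:-→d6:-→d7:-→d8:-→d9:-→d10:-→d11:-→d12:-→d13:-→d14:-→d15:-→d16:H5→d17:-→d18:-→d19:-→d20:-→d21:-→d22:-→d23:-→d24:H2→d25:-→d26:-→d27:-→d28:H4  best=H4
  ? 80.212.180.17  path d0:-→d1:-→d2:-→d3:-→d4:-→d5:-→d6:-→d7:-→d8:-→d9:-→d10:-→d11:-→d12:-→d13:-→d14:-→d15:-→d16:H5→d17:-→d18:-→d19:-→d20:-→d21:-→d22:-→d23:-→d24:H2→d25:-→d26:-→d27:-→d28:H4  best=H4
  ? 80.212.180.18  path d0:-→d1:-→d2:-→d3:-→d4:-→d5:-→d6:-→d7:-→d8:-→d9:-→d10:-→d11:-→d12:-→d13:-→d14:-→d15:-→d16:H5→d17:-→d18:-→d19:-→d20:-→d21:-→d22:-→d23:-→d24:H2→d25:-→d26:-→d27:-→d28:H4  best=H4
  add 110.31.0.0/18 -> H5 at depth 18
  add 229.139.157.0/24 -> H7 at depth 24
  ? 229.139.157.57  path d0:-→d1:-→d2:-→d3:-→d4:-→d5:-→d6:-→d7:-→d8:-→d9:-→d10:-→d11:-→d12:-→d13:-→d14:-→d15:-→d16:-→d17:-→d18:-→d19:-→d20:-→d21:-→d22:-→d23:-→d24:H7  best=H7
  - 110.31.0.0/18 clear@18
  add 110.31.50.148/30 -> H0 at depth 30
  ? 110.31.50.148  path d0:-→d1:-→d2:-→d3:-→d4:-→d5:-→d6:-→d7:-→d8:-→d9:-→d10:-→d11:-→d12:-→d13:-→d14:-→d15:-→d16:-→d17:-→d18:-→d19:-→d20:-→d21:-→d22:-→d23:-→d24:-→d25:-→d26:-→d27:-→d28:-→d29:-→d30:H0  best=H0
  add 0.0.0.0/0 -> H4 at depth 0
  add 80.212.180.16/28 -> H7 at depth 28
  ? 80.212.180.16  path d0:H4→d1:-→d2:-→d3:-→d4:-→d5:-→d6:-→d7:-→d8:-→d9:-→d10:-→d11:-→d12:-→d13:-→d14:-→d15:-→d16:H5→d17:-→d18:-→d19:-→d20:-→d21:-→d22:-→d23:-→d24:H2→d25:-→d26:-→d27:-→d28:H7  best=H7
  add 0.0.0.0/1 -> H3 at depth 1
  add 80.0.0.0/6 -> H6 at depth 6
  add 35.144.254.66/32 -> H5 at depth 32
  ? 80.212.0.15  path d0:H4→d1:H3→d2:-→d3:-→d4:-→d5:-→d6:H6→d7:-→d8:-→d9:-→d10:-→d11:-→d12:-→d13:-→d14:-→d15:-→d16:H5  best=H5
  ? 3.91.162.210  path d0:H4→d1:H3→d2:-  best=H3
  add 35.144.254.66/32 -> H7 at depth 32
  ? 35.144.254.66  path d0:H4→d1:H3→d2:-→d3:-→d4:-→d5:-→d6:-→d7:-→d8:-→d9:-→d10:-→d11:-→d12:-→d13:-→d14:-→d15:-→d16:-→d17:-→d18:-→d19:-→d20:-→d21:-→d22:-→d23:-→d24:-→d25:-→d26:-→d27:-→d28:-→d29:-→d30:-→d31:-→d32:H7  best=H7

== LOOKUPS ==
["no-route","H0","H0","H4","H4","H4","H7","H0","H7","H5","H3","H7"]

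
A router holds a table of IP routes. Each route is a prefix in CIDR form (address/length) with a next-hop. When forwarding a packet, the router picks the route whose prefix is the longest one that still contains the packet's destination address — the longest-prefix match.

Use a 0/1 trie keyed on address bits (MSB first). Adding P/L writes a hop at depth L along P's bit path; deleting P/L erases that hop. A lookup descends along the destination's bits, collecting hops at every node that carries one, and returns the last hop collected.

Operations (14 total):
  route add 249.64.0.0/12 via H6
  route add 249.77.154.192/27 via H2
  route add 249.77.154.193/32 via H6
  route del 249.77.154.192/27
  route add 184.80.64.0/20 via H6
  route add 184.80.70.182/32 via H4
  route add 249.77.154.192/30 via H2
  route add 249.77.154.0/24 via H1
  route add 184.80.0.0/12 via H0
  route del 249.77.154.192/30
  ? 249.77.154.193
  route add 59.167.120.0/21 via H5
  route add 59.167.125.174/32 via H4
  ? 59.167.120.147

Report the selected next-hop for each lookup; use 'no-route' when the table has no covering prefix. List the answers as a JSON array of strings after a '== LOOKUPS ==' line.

Apply in order:
  add 249.64.0.0/12 -> H6 at depth 12
  add 249.77.154.192/27 -> H2 at depth 27
  add 249.77.154.193/32 -> H6 at depth 32
  - 249.77.154.192/27 clear@27
  add 184.80.64.0/20 -> H6 at depth 20
  add 184.80.70.182/32 -> H4 at depth 32
  add 249.77.154.192/30 -> H2 at depth 30
  add 249.77.154.0/24 -> H1 at depth 24
  add 184.80.0.0/12 -> H0 at depth 12
  - 249.77.154.192/30 clear@30
  ? 249.77.154.193  path d0:-→d1:-→d2:-→d3:-→d4:-→d5:-→d6:-→d7:-→d8:-→d9:-→d10:-→d11:-→d12:H6→d13:-→d14:-→d15:-→d16:-→d17:-→d18:-→d19:-→d20:-→d21:-→d22:-→d23:-→d24:H1→d25:-→d26:-→d27:-→d28:-→d29:-→d30:-→d31:-→d32:H6  best=H6
  add 59.167.120.0/21 -> H5 at depth 21
  add 59.167.125.174/32 -> H4 at depth 32
  ? 59.167.120.147  path d0:-→d1:-→d2:-→d3:-→d4:-→d5:-→d6:-→d7:-→d8:-→d9:-→d10:-→d11:-→d12:-→d13:-→d14:-→d15:-→d16:-→d17:-→d18:-→d19:-→d20:-→d21:H5  best=H5

== LOOKUPS ==
["H6","H5"]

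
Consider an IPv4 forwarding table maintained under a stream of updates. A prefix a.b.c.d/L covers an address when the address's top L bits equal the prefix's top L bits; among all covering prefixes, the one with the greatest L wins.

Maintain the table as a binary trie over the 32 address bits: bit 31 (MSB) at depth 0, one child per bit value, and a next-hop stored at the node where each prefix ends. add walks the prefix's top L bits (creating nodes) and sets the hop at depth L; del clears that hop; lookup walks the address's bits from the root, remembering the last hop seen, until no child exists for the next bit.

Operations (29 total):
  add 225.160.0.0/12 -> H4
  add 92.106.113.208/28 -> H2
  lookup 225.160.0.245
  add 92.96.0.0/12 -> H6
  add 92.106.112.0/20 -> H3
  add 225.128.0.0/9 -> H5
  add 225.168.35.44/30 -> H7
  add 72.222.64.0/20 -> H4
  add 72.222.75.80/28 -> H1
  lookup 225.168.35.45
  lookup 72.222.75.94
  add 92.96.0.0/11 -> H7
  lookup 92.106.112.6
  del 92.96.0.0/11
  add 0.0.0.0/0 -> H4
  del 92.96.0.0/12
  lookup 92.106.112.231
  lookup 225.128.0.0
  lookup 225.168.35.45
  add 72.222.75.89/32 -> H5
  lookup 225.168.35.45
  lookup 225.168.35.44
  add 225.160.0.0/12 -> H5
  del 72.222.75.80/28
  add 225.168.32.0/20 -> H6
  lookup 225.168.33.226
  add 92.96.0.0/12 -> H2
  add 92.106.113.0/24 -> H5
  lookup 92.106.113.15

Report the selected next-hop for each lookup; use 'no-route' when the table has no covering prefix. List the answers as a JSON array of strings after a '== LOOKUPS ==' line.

Trace:
  + 225.160.0.0/12 (H4) depth=12
  + 92.106.113.208/28 (H2) depth=28
  ? 225.160.0.245  path d0:-→d1:-→d2:-→d3:-→d4:-→d5:-→d6:-→d7:-→d8:-→d9:-→d10:-→d11:-→d12:H4  best=H4
  + 92.96.0.0/12 (H6) depth=12
  + 92.106.112.0/20 (H3) depth=20
  + 225.128.0.0/9 (H5) depth=9
  + 225.168.35.44/30 (H7) depth=30
  + 72.222.64.0/20 (H4) depth=20
  + 72.222.75.80/28 (H1) depth=28
  ? 225.168.35.45  path d0:-→d1:-→d2:-→d3:-→d4:-→d5:-→d6:-→d7:-→d8:-→d9:H5→d10:-→d11:-→d12:H4→d13:-→d14:-→d15:-→d16:-→d17:-→d18:-→d19:-→d20:-→d21:-→d22:-→d23:-→d24:-→d25:-→d26:-→d27:-→d28:-→d29:-→d30:H7  best=H7
  ? 72.222.75.94  path d0:-→d1:-→d2:-→d3:-→d4:-→d5:-→d6:-→d7:-→d8:-→d9:-→d10:-→d11:-→d12:-→d13:-→d14:-→d15:-→d16:-→d17:-→d18:-→d19:-→d20:H4→d21:-→d22:-→d23:-→d24:-→d25:-→d26:-→d27:-→d28:H1  best=H1
  + 92.96.0.0/11 (H7) depth=11
  ? 92.106.112.6  path d0:-→d1:-→d2:-→d3:-→d4:-→d5:-→d6:-→d7:-→d8:-→d9:-→d10:-→d11:H7→d12:H6→d13:-→d14:-→d15:-→d16:-→d17:-→d18:-→d19:-→d20:H3→d21:-→d22:-→d23:-  best=H3
  del 92.96.0.0/11 (clear depth 11)
  + 0.0.0.0/0 (H4) depth=0
  del 92.96.0.0/12 (clear depth 12)
  ? 92.106.112.231  path d0:H4→d1:-→d2:-→d3:-→d4:-→d5:-→d6:-→d7:-→d8:-→d9:-→d10:-→d11:-→d12:-→d13:-→d14:-→d15:-→d16:-→d17:-→d18:-→d19:-→d20:H3→d21:-→d22:-→d23:-  best=H3
  ? 225.128.0.0  path d0:H4→d1:-→d2:-→d3:-→d4:-→d5:-→d6:-→d7:-→d8:-→d9:H5→d10:-  best=H5
  ? 225.168.35.45  path d0:H4→d1:-→d2:-→d3:-→d4:-→d5:-→d6:-→d7:-→d8:-→d9:H5→d10:-→d11:-→d12:H4→d13:-→d14:-→d15:-→d16:-→d17:-→d18:-→d19:-→d20:-→d21:-→d22:-→d23:-→d24:-→d25:-→d26:-→d27:-→d28:-→d29:-→d30:H7  best=H7
  + 72.222.75.89/32 (H5) depth=32
  ? 225.168.35.45  path d0:H4→d1:-→d2:-→d3:-→d4:-→d5:-→d6:-→d7:-→d8:-→d9:H5→d10:-→d11:-→d12:H4→d13:-→d14:-→d15:-→d16:-→d17:-→d18:-→d19:-→d20:-→d21:-→d22:-→d23:-→d24:-→d25:-→d26:-→d27:-→d28:-→d29:-→d30:H7  best=H7
  ? 225.168.35.44  path d0:H4→d1:-→d2:-→d3:-→d4:-→d5:-→d6:-→d7:-→d8:-→d9:H5→d10:-→d11:-→d12:H4→d13:-→d14:-→d15:-→d16:-→d17:-→d18:-→d19:-→d20:-→d21:-→d22:-→d23:-→d24:-→d25:-→d26:-→d27:-→d28:-→d29:-→d30:H7  best=H7
  + 225.160.0.0/12 (H5) depth=12
  del 72.222.75.80/28 (clear depth 28)
  + 225.168.32.0/20 (H6) depth=20
  ? 225.168.33.226  path d0:H4→d1:-→d2:-→d3:-→d4:-→d5:-→d6:-→d7:-→d8:-→d9:H5→d10:-→d11:-→d12:H5→d13:-→d14:-→d15:-→d16:-→d17:-→d18:-→d19:-→d20:H6→d21:-→d22:-  best=H6
  + 92.96.0.0/12 (H2) depth=12
  + 92.106.113.0/24 (H5) depth=24
  ? 92.106.113.15  path d0:H4→d1:-→d2:-→d3:-→d4:-→d5:-→d6:-→d7:-→d8:-→d9:-→d10:-→d11:-→d12:H2→d13:-→d14:-→d15:-→d16:-→d17:-→d18:-→d19:-→d20:H3→d21:-→d22:-→d23:-→d24:H5  best=H5

== LOOKUPS ==
["H4","H7","H1","H3","H3","H5","H7","H7","H7","H6","H5"]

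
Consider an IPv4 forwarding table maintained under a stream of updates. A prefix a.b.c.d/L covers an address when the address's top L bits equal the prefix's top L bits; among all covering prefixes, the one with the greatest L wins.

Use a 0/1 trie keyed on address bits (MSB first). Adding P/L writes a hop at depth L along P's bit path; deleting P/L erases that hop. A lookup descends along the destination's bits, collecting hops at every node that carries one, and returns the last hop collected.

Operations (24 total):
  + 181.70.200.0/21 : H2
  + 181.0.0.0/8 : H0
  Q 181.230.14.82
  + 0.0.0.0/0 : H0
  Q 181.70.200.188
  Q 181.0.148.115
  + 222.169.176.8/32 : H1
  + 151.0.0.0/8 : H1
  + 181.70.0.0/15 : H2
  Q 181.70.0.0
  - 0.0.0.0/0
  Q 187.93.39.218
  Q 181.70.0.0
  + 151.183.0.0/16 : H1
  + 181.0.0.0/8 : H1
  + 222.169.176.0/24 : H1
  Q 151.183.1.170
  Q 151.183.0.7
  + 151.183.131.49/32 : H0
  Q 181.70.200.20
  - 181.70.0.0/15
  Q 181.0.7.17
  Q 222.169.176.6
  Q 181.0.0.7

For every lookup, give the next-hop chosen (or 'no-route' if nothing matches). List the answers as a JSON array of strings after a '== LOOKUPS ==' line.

Apply in order:
  add 181.70.200.0/21 -> H2 at depth 21
  add 181.0.0.0/8 -> H0 at depth 8
  ? 181.230.14.82  path d0:-→d1:-→d2:-→d3:-→d4:-→d5:-→d6:-→d7:-→d8:H0  best=H0
  add 0.0.0.0/0 -> H0 at depth 0
  ? 181.70.200.188  path d0:H0→d1:-→d2:-→d3:-→d4:-→d5:-→d6:-→d7:-→d8:H0→d9:-→d10:-→d11:-→d12:-→d13:-→d14:-→d15:-→d16:-→d17:-→d18:-→d19:-→d20:-→d21:H2  best=H2
  ? 181.0.148.115  path d0:H0→d1:-→d2:-→d3:-→d4:-→d5:-→d6:-→d7:-→d8:H0→d9:-  best=H0
  add 222.169.176.8/32 -> H1 at depth 32
  add 151.0.0.0/8 -> H1 at depth 8
  add 181.70.0.0/15 -> H2 at depth 15
  ? 181.70.0.0  path d0:H0→d1:-→d2:-→d3:-→d4:-→d5:-→d6:-→d7:-→d8:H0→d9:-→d10:-→d11:-→d12:-→d13:-→d14:-→d15:H2→d16:-  best=H2
  del 0.0.0.0/0 (clear depth 0)
  ? 187.93.39.218  path d0:-→d1:-→d2:-→d3:-→d4:-  best=no-route
  ? 181.70.0.0  path d0:-→d1:-→d2:-→d3:-→d4:-→d5:-→d6:-→d7:-→d8:H0→d9:-→d10:-→d11:-→d12:-→d13:-→d14:-→d15:H2→d16:-  best=H2
  add 151.183.0.0/16 -> H1 at depth 16
  add 181.0.0.0/8 -> H1 at depth 8
  add 222.169.176.0/24 -> H1 at depth 24
  ? 151.183.1.170  path d0:-→d1:-→d2:-→d3:-→d4:-→d5:-→d6:-→d7:-→d8:H1→d9:-→d10:-→d11:-→d12:-→d13:-→d14:-→d15:-→d16:H1  best=H1
  ? 151.183.0.7  path d0:-→d1:-→d2:-→d3:-→d4:-→d5:-→d6:-→d7:-→d8:H1→d9:-→d10:-→d11:-→d12:-→d13:-→d14:-→d15:-→d16:H1  best=H1
  add 151.183.131.49/32 -> H0 at depth 32
  ? 181.70.200.20  path d0:-→d1:-→d2:-→d3:-→d4:-→d5:-→d6:-→d7:-→d8:H1→d9:-→d10:-→d11:-→d12:-→d13:-→d14:-→d15:H2→d16:-→d17:-→d18:-→d19:-→d20:-→d21:H2  best=H2
  del 181.70.0.0/15 (clear depth 15)
  ? 181.0.7.17  path d0:-→d1:-→d2:-→d3:-→d4:-→d5:-→d6:-→d7:-→d8:H1→d9:-  best=H1
  ? 222.169.176.6  path d0:-→d1:-→d2:-→d3:-→d4:-→d5:-→d6:-→d7:-→d8:-→d9:-→d10:-→d11:-→d12:-→d13:-→d14:-→d15:-→d16:-→d17:-→d18:-→d19:-→d20:-→d21:-→d22:-→d23:-→d24:H1→d25:-→d26:-→d27:-→d28:-  best=H1
  ? 181.0.0.7  path d0:-→d1:-→d2:-→d3:-→d4:-→d5:-→d6:-→d7:-→d8:H1→d9:-  best=H1

== LOOKUPS ==
["H0","H2","H0","H2","no-route","H2","H1","H1","H2","H1","H1","H1"]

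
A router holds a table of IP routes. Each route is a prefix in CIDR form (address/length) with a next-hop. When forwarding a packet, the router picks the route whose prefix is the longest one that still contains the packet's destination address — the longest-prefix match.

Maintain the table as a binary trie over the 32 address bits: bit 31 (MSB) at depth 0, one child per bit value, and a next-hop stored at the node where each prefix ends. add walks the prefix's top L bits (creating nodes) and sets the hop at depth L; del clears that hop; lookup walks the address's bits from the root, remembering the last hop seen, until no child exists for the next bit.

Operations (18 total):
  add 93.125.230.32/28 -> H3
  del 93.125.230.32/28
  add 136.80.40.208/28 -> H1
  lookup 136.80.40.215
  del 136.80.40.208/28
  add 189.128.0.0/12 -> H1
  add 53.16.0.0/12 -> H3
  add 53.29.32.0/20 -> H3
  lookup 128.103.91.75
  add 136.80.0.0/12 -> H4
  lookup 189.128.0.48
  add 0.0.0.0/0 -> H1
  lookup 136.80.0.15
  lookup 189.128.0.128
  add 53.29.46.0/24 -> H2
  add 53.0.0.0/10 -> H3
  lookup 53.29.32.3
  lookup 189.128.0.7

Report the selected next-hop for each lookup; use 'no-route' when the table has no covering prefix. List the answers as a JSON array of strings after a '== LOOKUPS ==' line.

Trace:
  + 93.125.230.32/28 (H3) depth=28
  del 93.125.230.32/28 (clear depth 28)
  + 136.80.40.208/28 (H1) depth=28
  lookup 136.80.40.215: bits 1000100001010000001010001101 walk d0:-→d1:-→d2:-→d3:-→d4:-→d5:-→d6:-→d7:-→d8:-→d9:-→d10:-→d11:-→d12:-→d13:-→d14:-→d15:-→d16:-→d17:-→d18:-→d19:-→d20:-→d21:-→d22:-→d23:-→d24:-→d25:-→d26:-→d27:-→d28:H1 -> H1
  del 136.80.40.208/28 (clear depth 28)
  + 189.128.0.0/12 (H1) depth=12
  + 53.16.0.0/12 (H3) depth=12
  + 53.29.32.0/20 (H3) depth=20
  lookup 128.103.91.75: bits 1000 walk d0:-→d1:-→d2:-→d3:-→d4:- -> no-route
  + 136.80.0.0/12 (H4) depth=12
  lookup 189.128.0.48: bits 101111011000 walk d0:-→d1:-→d2:-→d3:-→d4:-→d5:-→d6:-→d7:-→d8:-→d9:-→d10:-→d11:-→d12:H1 -> H1
  + 0.0.0.0/0 (H1) depth=0
  lookup 136.80.0.15: bits 100010000101000000 walk d0:H1→d1:-→d2:-→d3:-→d4:-→d5:-→d6:-→d7:-→d8:-→d9:-→d10:-→d11:-→d12:H4→d13:-→d14:-→d15:-→d16:-→d17:-→d18:- -> H4
  lookup 189.128.0.128: bits 101111011000 walk d0:H1→d1:-→d2:-→d3:-→d4:-→d5:-→d6:-→d7:-→d8:-→d9:-→d10:-→d11:-→d12:H1 -> H1
  + 53.29.46.0/24 (H2) depth=24
  + 53.0.0.0/10 (H3) depth=10
  lookup 53.29.32.3: bits 00110101000111010010 walk d0:H1→d1:-→d2:-→d3:-→d4:-→d5:-→d6:-→d7:-→d8:-→d9:-→d10:H3→d11:-→d12:H3→d13:-→d14:-→d15:-→d16:-→d17:-→d18:-→d19:-→d20:H3 -> H3
  lookup 189.128.0.7: bits 101111011000 walk d0:H1→d1:-→d2:-→d3:-→d4:-→d5:-→d6:-→d7:-→d8:-→d9:-→d10:-→d11:-→d12:H1 -> H1

== LOOKUPS ==
["H1","no-route","H1","H4","H1","H3","H1"]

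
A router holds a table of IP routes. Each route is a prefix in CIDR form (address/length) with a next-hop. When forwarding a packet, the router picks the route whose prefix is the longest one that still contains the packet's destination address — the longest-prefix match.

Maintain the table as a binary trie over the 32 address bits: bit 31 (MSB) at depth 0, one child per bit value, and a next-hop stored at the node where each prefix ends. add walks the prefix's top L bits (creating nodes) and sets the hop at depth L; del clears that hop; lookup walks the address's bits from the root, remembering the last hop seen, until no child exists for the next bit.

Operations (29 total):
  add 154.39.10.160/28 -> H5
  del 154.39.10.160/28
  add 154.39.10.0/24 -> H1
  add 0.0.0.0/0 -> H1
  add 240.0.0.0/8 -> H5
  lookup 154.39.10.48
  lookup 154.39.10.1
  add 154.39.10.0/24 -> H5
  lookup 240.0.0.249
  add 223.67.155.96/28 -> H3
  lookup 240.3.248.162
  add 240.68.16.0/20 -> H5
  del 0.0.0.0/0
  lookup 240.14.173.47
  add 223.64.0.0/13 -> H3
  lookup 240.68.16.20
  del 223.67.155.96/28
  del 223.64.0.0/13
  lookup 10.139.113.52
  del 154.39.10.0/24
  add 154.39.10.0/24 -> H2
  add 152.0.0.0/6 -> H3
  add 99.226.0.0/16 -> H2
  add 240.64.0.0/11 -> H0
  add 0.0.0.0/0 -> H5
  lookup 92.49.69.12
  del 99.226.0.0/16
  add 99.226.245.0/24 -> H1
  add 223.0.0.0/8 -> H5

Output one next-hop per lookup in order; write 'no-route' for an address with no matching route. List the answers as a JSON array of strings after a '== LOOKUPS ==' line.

Trace:
  + 154.39.10.160/28 (H5) depth=28
  del 154.39.10.160/28 (clear depth 28)
  + 154.39.10.0/24 (H1) depth=24
  + 0.0.0.0/0 (H1) depth=0
  + 240.0.0.0/8 (H5) depth=8
  lookup 154.39.10.48: bits 100110100010011100001010 walk d0:H1→d1:-→d2:-→d3:-→d4:-→d5:-→d6:-→d7:-→d8:-→d9:-→d10:-→d11:-→d12:-→d13:-→d14:-→d15:-→d16:-→d17:-→d18:-→d19:-→d20:-→d21:-→d22:-→d23:-→d24:H1 -> H1
  lookup 154.39.10.1: bits 100110100010011100001010 walk d0:H1→d1:-→d2:-→d3:-→d4:-→d5:-→d6:-→d7:-→d8:-→d9:-→d10:-→d11:-→d12:-→d13:-→d14:-→d15:-→d16:-→d17:-→d18:-→d19:-→d20:-→d21:-→d22:-→d23:-→d24:H1 -> H1
  + 154.39.10.0/24 (H5) depth=24
  lookup 240.0.0.249: bits 11110000 walk d0:H1→d1:-→d2:-→d3:-→d4:-→d5:-→d6:-→d7:-→d8:H5 -> H5
  + 223.67.155.96/28 (H3) depth=28
  lookup 240.3.248.162: bits 11110000 walk d0:H1→d1:-→d2:-→d3:-→d4:-→d5:-→d6:-→d7:-→d8:H5 -> H5
  + 240.68.16.0/20 (H5) depth=20
  del 0.0.0.0/0 (clear depth 0)
  lookup 240.14.173.47: bits 111100000 walk d0:-→d1:-→d2:-→d3:-→d4:-→d5:-→d6:-→d7:-→d8:H5→d9:- -> H5
  + 223.64.0.0/13 (H3) depth=13
  lookup 240.68.16.20: bits 11110000010001000001 walk d0:-→d1:-→d2:-→d3:-→d4:-→d5:-→d6:-→d7:-→d8:H5→d9:-→d10:-→d11:-→d12:-→d13:-→d14:-→d15:-→d16:-→d17:-→d18:-→d19:-→d20:H5 -> H5
  del 223.67.155.96/28 (clear depth 28)
  del 223.64.0.0/13 (clear depth 13)
  lookup 10.139.113.52: bits ε walk d0:- -> no-route
  del 154.39.10.0/24 (clear depth 24)
  + 154.39.10.0/24 (H2) depth=24
  + 152.0.0.0/6 (H3) depth=6
  + 99.226.0.0/16 (H2) depth=16
  + 240.64.0.0/11 (H0) depth=11
  + 0.0.0.0/0 (H5) depth=0
  lookup 92.49.69.12: bits 01 walk d0:H5→d1:-→d2:- -> H5
  del 99.226.0.0/16 (clear depth 16)
  + 99.226.245.0/24 (H1) depth=24
  + 223.0.0.0/8 (H5) depth=8

== LOOKUPS ==
["H1","H1","H5","H5","H5","H5","no-route","H5"]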